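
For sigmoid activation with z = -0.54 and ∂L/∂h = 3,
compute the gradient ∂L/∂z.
∂L/∂z = 0.6979

σ(-0.54) = 0.3682
σ'(-0.54) = σ(-0.54)(1 - σ(-0.54)) = 0.3682 × 0.6318 = 0.2326
∂L/∂z = ∂L/∂h · σ'(z) = 3 × 0.2326 = 0.6979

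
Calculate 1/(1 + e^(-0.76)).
0.6814

sigmoid(0.76) = 1/(1 + e^(-0.76)) = 1/(1 + 0.4677) = 0.6814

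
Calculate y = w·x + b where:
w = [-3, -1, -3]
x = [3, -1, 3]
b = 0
y = -17

y = (-3)(3) + (-1)(-1) + (-3)(3) + 0 = -17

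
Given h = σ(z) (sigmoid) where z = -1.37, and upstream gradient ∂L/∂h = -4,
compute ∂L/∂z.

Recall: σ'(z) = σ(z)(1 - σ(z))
∂L/∂z = -0.6463

σ(-1.37) = 0.2026
σ'(-1.37) = σ(-1.37)(1 - σ(-1.37)) = 0.2026 × 0.7974 = 0.1616
∂L/∂z = ∂L/∂h · σ'(z) = -4 × 0.1616 = -0.6463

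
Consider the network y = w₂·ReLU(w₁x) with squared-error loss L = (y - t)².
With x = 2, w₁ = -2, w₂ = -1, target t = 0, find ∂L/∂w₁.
∂L/∂w₁ = 0

Forward pass:
z = w₁x = -2×2 = -4
h = ReLU(-4) = 0
y = w₂h = -1×0 = 0

Backward pass:
∂L/∂y = 2(y - t) = 2(0 - 0) = 0
∂y/∂h = w₂ = -1
∂h/∂z = 0 (ReLU derivative)
∂z/∂w₁ = x = 2

∂L/∂w₁ = 0 × -1 × 0 × 2 = 0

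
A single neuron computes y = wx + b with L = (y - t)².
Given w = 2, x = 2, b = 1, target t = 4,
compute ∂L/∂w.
∂L/∂w = 4

y = wx + b = (2)(2) + 1 = 5
∂L/∂y = 2(y - t) = 2(5 - 4) = 2
∂y/∂w = x = 2
∂L/∂w = ∂L/∂y · ∂y/∂w = 2 × 2 = 4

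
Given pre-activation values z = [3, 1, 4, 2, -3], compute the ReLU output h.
h = [3, 1, 4, 2, 0]

ReLU applied element-wise: max(0,3)=3, max(0,1)=1, max(0,4)=4, max(0,2)=2, max(0,-3)=0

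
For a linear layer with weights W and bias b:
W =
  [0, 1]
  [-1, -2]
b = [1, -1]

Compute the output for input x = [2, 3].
y = [4, -9]

Wx = [0×2 + 1×3, -1×2 + -2×3]
   = [3, -8]
y = Wx + b = [3 + 1, -8 + -1] = [4, -9]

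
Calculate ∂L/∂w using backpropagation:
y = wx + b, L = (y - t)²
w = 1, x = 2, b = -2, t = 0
∂L/∂w = 0

y = wx + b = (1)(2) + -2 = 0
∂L/∂y = 2(y - t) = 2(0 - 0) = 0
∂y/∂w = x = 2
∂L/∂w = ∂L/∂y · ∂y/∂w = 0 × 2 = 0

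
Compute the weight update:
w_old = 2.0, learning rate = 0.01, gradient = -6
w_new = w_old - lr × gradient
w_new = 2.06

w_new = w - η·∂L/∂w = 2.0 - 0.01×(-6) = 2.0 - (-0.06) = 2.06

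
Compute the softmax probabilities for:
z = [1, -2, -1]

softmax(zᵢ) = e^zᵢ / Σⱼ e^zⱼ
p = [0.8438, 0.042, 0.1142]

exp(z) = [2.718, 0.1353, 0.3679]
Sum = 3.221
p = [0.8438, 0.042, 0.1142]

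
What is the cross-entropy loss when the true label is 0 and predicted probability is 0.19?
L = 0.2107

L = -0·log(0.19) - 1·log(0.81) = -log(0.81) = 0.2107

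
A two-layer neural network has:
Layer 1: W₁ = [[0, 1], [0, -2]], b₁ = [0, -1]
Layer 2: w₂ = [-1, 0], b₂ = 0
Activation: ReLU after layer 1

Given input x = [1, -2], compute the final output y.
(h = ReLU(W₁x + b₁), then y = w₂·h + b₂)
y = 0

Layer 1 pre-activation: z₁ = [-2, 3]
After ReLU: h = [0, 3]
Layer 2 output: y = -1×0 + 0×3 + 0 = 0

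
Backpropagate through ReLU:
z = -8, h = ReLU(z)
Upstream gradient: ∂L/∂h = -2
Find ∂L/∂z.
∂L/∂z = 0

h = ReLU(-8) = 0
Since z < 0: ∂h/∂z = 0
∂L/∂z = ∂L/∂h · ∂h/∂z = -2 × 0 = 0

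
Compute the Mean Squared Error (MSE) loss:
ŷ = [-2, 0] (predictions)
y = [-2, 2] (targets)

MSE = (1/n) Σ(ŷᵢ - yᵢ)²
MSE = 2

MSE = (1/2)((-2--2)² + (0-2)²) = (1/2)(0 + 4) = 2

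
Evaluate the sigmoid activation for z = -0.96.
0.2769

sigmoid(-0.96) = 1/(1 + e^(0.96)) = 1/(1 + 2.612) = 0.2769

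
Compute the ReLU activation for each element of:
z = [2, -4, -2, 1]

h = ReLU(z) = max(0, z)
h = [2, 0, 0, 1]

ReLU applied element-wise: max(0,2)=2, max(0,-4)=0, max(0,-2)=0, max(0,1)=1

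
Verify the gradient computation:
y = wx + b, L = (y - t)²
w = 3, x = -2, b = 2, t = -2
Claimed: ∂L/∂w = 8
Correct

y = (3)(-2) + 2 = -4
∂L/∂y = 2(y - t) = 2(-4 - -2) = -4
∂y/∂w = x = -2
∂L/∂w = -4 × -2 = 8

Claimed value: 8
Correct: The correct gradient is 8.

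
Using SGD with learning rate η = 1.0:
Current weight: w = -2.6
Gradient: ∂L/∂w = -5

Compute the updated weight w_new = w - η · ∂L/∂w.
w_new = 2.4

w_new = w - η·∂L/∂w = -2.6 - 1.0×(-5) = -2.6 - (-5) = 2.4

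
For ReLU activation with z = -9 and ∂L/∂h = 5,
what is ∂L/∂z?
∂L/∂z = 0

h = ReLU(-9) = 0
Since z < 0: ∂h/∂z = 0
∂L/∂z = ∂L/∂h · ∂h/∂z = 5 × 0 = 0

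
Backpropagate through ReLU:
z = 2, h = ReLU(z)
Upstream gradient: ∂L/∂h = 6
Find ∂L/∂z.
∂L/∂z = 6

h = ReLU(2) = 2
Since z > 0: ∂h/∂z = 1
∂L/∂z = ∂L/∂h · ∂h/∂z = 6 × 1 = 6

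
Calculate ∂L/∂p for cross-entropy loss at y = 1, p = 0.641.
∂L/∂p = -1.56

∂L/∂p = -y/p + (1-y)/(1-p) = -1/0.641 + 0 = -1.56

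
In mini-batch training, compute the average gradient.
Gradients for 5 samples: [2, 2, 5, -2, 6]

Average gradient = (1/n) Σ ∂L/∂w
Average gradient = 2.6

Average = (1/5)(2 + 2 + 5 + -2 + 6) = 13/5 = 2.6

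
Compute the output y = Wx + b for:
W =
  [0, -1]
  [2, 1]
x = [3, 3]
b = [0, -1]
y = [-3, 8]

Wx = [0×3 + -1×3, 2×3 + 1×3]
   = [-3, 9]
y = Wx + b = [-3 + 0, 9 + -1] = [-3, 8]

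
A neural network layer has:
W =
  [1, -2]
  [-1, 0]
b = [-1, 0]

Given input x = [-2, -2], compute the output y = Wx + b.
y = [1, 2]

Wx = [1×-2 + -2×-2, -1×-2 + 0×-2]
   = [2, 2]
y = Wx + b = [2 + -1, 2 + 0] = [1, 2]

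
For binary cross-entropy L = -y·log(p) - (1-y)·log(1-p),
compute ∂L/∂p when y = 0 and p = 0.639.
∂L/∂p = 2.77

∂L/∂p = -y/p + (1-y)/(1-p) = 0 + 1/0.361 = 2.77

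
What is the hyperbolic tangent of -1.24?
-0.8455

tanh(-1.24) = (e^(-1.24) - e^(1.24))/(e^(-1.24) + e^(1.24)) = -0.8455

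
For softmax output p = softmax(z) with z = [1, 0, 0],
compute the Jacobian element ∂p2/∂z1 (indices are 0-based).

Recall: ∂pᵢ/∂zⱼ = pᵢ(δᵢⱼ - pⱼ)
∂p2/∂z1 = -0.04492

p = softmax(z) = [0.5761, 0.2119, 0.2119]
p2 = 0.2119, p1 = 0.2119

∂p2/∂z1 = -p2 × p1 = -0.2119 × 0.2119 = -0.04492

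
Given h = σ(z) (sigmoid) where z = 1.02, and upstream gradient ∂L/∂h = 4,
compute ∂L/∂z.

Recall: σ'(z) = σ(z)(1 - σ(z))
∂L/∂z = 0.7792

σ(1.02) = 0.735
σ'(1.02) = σ(1.02)(1 - σ(1.02)) = 0.735 × 0.265 = 0.1948
∂L/∂z = ∂L/∂h · σ'(z) = 4 × 0.1948 = 0.7792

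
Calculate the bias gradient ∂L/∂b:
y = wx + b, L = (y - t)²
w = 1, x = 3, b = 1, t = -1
∂L/∂b = 10

y = wx + b = (1)(3) + 1 = 4
∂L/∂y = 2(y - t) = 2(4 - -1) = 10
∂y/∂b = 1
∂L/∂b = ∂L/∂y · ∂y/∂b = 10 × 1 = 10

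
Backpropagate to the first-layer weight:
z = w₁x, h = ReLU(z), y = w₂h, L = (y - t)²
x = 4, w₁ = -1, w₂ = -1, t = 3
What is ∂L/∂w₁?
∂L/∂w₁ = 0

Forward pass:
z = w₁x = -1×4 = -4
h = ReLU(-4) = 0
y = w₂h = -1×0 = 0

Backward pass:
∂L/∂y = 2(y - t) = 2(0 - 3) = -6
∂y/∂h = w₂ = -1
∂h/∂z = 0 (ReLU derivative)
∂z/∂w₁ = x = 4

∂L/∂w₁ = -6 × -1 × 0 × 4 = 0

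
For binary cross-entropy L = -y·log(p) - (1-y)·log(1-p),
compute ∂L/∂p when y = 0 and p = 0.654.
∂L/∂p = 2.89

∂L/∂p = -y/p + (1-y)/(1-p) = 0 + 1/0.346 = 2.89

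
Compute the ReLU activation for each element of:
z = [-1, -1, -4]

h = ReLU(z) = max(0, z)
h = [0, 0, 0]

ReLU applied element-wise: max(0,-1)=0, max(0,-1)=0, max(0,-4)=0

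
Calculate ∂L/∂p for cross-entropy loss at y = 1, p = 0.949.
∂L/∂p = -1.054

∂L/∂p = -y/p + (1-y)/(1-p) = -1/0.949 + 0 = -1.054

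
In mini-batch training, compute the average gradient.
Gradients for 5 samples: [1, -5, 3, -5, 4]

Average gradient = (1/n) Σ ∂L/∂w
Average gradient = -0.4

Average = (1/5)(1 + -5 + 3 + -5 + 4) = -2/5 = -0.4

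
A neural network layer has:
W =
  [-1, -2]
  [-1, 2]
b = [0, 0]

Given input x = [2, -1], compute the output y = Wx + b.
y = [0, -4]

Wx = [-1×2 + -2×-1, -1×2 + 2×-1]
   = [0, -4]
y = Wx + b = [0 + 0, -4 + 0] = [0, -4]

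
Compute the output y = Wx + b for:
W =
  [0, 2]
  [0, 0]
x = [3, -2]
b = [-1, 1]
y = [-5, 1]

Wx = [0×3 + 2×-2, 0×3 + 0×-2]
   = [-4, 0]
y = Wx + b = [-4 + -1, 0 + 1] = [-5, 1]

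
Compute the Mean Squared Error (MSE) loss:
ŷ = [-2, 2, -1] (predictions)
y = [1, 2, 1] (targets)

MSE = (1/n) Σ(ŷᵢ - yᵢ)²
MSE = 4.333

MSE = (1/3)((-2-1)² + (2-2)² + (-1-1)²) = (1/3)(9 + 0 + 4) = 4.333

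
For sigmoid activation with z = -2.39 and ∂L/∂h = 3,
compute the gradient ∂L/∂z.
∂L/∂z = 0.2307

σ(-2.39) = 0.08394
σ'(-2.39) = σ(-2.39)(1 - σ(-2.39)) = 0.08394 × 0.9161 = 0.07689
∂L/∂z = ∂L/∂h · σ'(z) = 3 × 0.07689 = 0.2307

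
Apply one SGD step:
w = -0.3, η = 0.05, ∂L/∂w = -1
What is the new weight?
w_new = -0.25

w_new = w - η·∂L/∂w = -0.3 - 0.05×(-1) = -0.3 - (-0.05) = -0.25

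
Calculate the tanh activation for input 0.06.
0.05993

tanh(0.06) = (e^(0.06) - e^(-0.06))/(e^(0.06) + e^(-0.06)) = 0.05993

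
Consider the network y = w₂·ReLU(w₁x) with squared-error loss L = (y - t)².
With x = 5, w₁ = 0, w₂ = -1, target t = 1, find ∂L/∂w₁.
∂L/∂w₁ = 0

Forward pass:
z = w₁x = 0×5 = 0
h = ReLU(0) = 0
y = w₂h = -1×0 = 0

Backward pass:
∂L/∂y = 2(y - t) = 2(0 - 1) = -2
∂y/∂h = w₂ = -1
∂h/∂z = 0 (ReLU derivative)
∂z/∂w₁ = x = 5

∂L/∂w₁ = -2 × -1 × 0 × 5 = 0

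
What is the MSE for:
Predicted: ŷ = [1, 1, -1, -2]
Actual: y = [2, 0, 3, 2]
MSE = 8.5

MSE = (1/4)((1-2)² + (1-0)² + (-1-3)² + (-2-2)²) = (1/4)(1 + 1 + 16 + 16) = 8.5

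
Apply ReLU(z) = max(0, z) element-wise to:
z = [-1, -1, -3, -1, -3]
h = [0, 0, 0, 0, 0]

ReLU applied element-wise: max(0,-1)=0, max(0,-1)=0, max(0,-3)=0, max(0,-1)=0, max(0,-3)=0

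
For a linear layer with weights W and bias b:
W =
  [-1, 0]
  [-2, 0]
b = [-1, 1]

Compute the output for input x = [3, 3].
y = [-4, -5]

Wx = [-1×3 + 0×3, -2×3 + 0×3]
   = [-3, -6]
y = Wx + b = [-3 + -1, -6 + 1] = [-4, -5]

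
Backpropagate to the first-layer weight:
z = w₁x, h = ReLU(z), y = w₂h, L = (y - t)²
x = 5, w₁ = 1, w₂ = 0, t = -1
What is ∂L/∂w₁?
∂L/∂w₁ = 0

Forward pass:
z = w₁x = 1×5 = 5
h = ReLU(5) = 5
y = w₂h = 0×5 = 0

Backward pass:
∂L/∂y = 2(y - t) = 2(0 - -1) = 2
∂y/∂h = w₂ = 0
∂h/∂z = 1 (ReLU derivative)
∂z/∂w₁ = x = 5

∂L/∂w₁ = 2 × 0 × 1 × 5 = 0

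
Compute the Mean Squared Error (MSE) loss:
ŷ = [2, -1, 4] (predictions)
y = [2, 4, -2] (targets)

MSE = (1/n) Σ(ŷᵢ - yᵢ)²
MSE = 20.33

MSE = (1/3)((2-2)² + (-1-4)² + (4--2)²) = (1/3)(0 + 25 + 36) = 20.33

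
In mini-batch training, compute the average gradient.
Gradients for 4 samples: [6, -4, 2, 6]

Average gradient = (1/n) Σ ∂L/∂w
Average gradient = 2.5

Average = (1/4)(6 + -4 + 2 + 6) = 10/4 = 2.5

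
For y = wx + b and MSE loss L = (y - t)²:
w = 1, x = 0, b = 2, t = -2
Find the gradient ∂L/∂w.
∂L/∂w = 0

y = wx + b = (1)(0) + 2 = 2
∂L/∂y = 2(y - t) = 2(2 - -2) = 8
∂y/∂w = x = 0
∂L/∂w = ∂L/∂y · ∂y/∂w = 8 × 0 = 0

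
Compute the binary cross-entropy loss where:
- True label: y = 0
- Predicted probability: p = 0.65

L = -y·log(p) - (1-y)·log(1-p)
L = 1.05

L = -0·log(0.65) - 1·log(0.35) = -log(0.35) = 1.05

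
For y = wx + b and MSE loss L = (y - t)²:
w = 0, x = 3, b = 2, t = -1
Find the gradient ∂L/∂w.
∂L/∂w = 18

y = wx + b = (0)(3) + 2 = 2
∂L/∂y = 2(y - t) = 2(2 - -1) = 6
∂y/∂w = x = 3
∂L/∂w = ∂L/∂y · ∂y/∂w = 6 × 3 = 18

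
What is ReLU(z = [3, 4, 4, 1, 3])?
h = [3, 4, 4, 1, 3]

ReLU applied element-wise: max(0,3)=3, max(0,4)=4, max(0,4)=4, max(0,1)=1, max(0,3)=3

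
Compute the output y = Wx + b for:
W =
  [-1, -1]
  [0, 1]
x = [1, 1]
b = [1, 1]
y = [-1, 2]

Wx = [-1×1 + -1×1, 0×1 + 1×1]
   = [-2, 1]
y = Wx + b = [-2 + 1, 1 + 1] = [-1, 2]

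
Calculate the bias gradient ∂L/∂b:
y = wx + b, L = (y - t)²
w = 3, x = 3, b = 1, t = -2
∂L/∂b = 24

y = wx + b = (3)(3) + 1 = 10
∂L/∂y = 2(y - t) = 2(10 - -2) = 24
∂y/∂b = 1
∂L/∂b = ∂L/∂y · ∂y/∂b = 24 × 1 = 24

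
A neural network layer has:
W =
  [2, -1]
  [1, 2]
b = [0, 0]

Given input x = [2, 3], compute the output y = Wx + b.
y = [1, 8]

Wx = [2×2 + -1×3, 1×2 + 2×3]
   = [1, 8]
y = Wx + b = [1 + 0, 8 + 0] = [1, 8]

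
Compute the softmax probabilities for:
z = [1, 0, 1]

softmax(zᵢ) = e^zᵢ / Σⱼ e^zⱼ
p = [0.4223, 0.1554, 0.4223]

exp(z) = [2.718, 1, 2.718]
Sum = 6.437
p = [0.4223, 0.1554, 0.4223]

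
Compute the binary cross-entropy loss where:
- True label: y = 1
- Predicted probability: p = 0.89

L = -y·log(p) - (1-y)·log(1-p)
L = 0.1165

L = -1·log(0.89) - 0·log(0.11) = -log(0.89) = 0.1165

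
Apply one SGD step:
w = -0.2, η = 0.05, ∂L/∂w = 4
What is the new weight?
w_new = -0.4

w_new = w - η·∂L/∂w = -0.2 - 0.05×(4) = -0.2 - (0.2) = -0.4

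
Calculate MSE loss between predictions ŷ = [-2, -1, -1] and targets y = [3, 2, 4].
MSE = 19.67

MSE = (1/3)((-2-3)² + (-1-2)² + (-1-4)²) = (1/3)(25 + 9 + 25) = 19.67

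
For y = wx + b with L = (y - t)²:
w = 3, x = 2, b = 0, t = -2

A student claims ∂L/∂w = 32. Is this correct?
Correct

y = (3)(2) + 0 = 6
∂L/∂y = 2(y - t) = 2(6 - -2) = 16
∂y/∂w = x = 2
∂L/∂w = 16 × 2 = 32

Claimed value: 32
Correct: The correct gradient is 32.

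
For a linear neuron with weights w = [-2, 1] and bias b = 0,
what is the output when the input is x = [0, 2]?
y = 2

y = (-2)(0) + (1)(2) + 0 = 2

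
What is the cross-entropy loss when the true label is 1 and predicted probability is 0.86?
L = 0.1508

L = -1·log(0.86) - 0·log(0.14) = -log(0.86) = 0.1508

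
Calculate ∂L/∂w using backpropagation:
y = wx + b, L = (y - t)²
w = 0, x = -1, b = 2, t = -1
∂L/∂w = -6

y = wx + b = (0)(-1) + 2 = 2
∂L/∂y = 2(y - t) = 2(2 - -1) = 6
∂y/∂w = x = -1
∂L/∂w = ∂L/∂y · ∂y/∂w = 6 × -1 = -6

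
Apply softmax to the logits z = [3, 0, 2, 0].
p = [0.6815, 0.0339, 0.2507, 0.0339]

exp(z) = [20.09, 1, 7.389, 1]
Sum = 29.47
p = [0.6815, 0.0339, 0.2507, 0.0339]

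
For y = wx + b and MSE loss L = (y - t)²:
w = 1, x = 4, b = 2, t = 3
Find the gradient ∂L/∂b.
∂L/∂b = 6

y = wx + b = (1)(4) + 2 = 6
∂L/∂y = 2(y - t) = 2(6 - 3) = 6
∂y/∂b = 1
∂L/∂b = ∂L/∂y · ∂y/∂b = 6 × 1 = 6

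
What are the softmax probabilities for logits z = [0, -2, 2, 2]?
p = [0.0628, 0.0085, 0.4643, 0.4643]

exp(z) = [1, 0.1353, 7.389, 7.389]
Sum = 15.91
p = [0.0628, 0.0085, 0.4643, 0.4643]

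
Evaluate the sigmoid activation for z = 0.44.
0.6083

sigmoid(0.44) = 1/(1 + e^(-0.44)) = 1/(1 + 0.644) = 0.6083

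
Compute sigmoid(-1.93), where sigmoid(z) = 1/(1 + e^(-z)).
0.1268

sigmoid(-1.93) = 1/(1 + e^(1.93)) = 1/(1 + 6.89) = 0.1268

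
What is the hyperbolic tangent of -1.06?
-0.7857

tanh(-1.06) = (e^(-1.06) - e^(1.06))/(e^(-1.06) + e^(1.06)) = -0.7857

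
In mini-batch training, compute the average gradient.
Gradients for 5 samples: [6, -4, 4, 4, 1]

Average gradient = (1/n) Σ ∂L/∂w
Average gradient = 2.2

Average = (1/5)(6 + -4 + 4 + 4 + 1) = 11/5 = 2.2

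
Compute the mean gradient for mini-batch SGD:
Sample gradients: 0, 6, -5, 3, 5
Average gradient = 1.8

Average = (1/5)(0 + 6 + -5 + 3 + 5) = 9/5 = 1.8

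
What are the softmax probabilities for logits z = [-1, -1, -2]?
p = [0.4223, 0.4223, 0.1554]

exp(z) = [0.3679, 0.3679, 0.1353]
Sum = 0.8711
p = [0.4223, 0.4223, 0.1554]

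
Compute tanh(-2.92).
-0.9942

tanh(-2.92) = (e^(-2.92) - e^(2.92))/(e^(-2.92) + e^(2.92)) = -0.9942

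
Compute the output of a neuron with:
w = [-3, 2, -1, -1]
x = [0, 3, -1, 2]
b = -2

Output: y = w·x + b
y = 3

y = (-3)(0) + (2)(3) + (-1)(-1) + (-1)(2) + -2 = 3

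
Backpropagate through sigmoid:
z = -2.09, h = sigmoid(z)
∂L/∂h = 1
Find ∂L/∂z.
∂L/∂z = 0.09796

σ(-2.09) = 0.1101
σ'(-2.09) = σ(-2.09)(1 - σ(-2.09)) = 0.1101 × 0.8899 = 0.09796
∂L/∂z = ∂L/∂h · σ'(z) = 1 × 0.09796 = 0.09796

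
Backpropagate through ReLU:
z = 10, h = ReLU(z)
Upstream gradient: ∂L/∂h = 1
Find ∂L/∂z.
∂L/∂z = 1

h = ReLU(10) = 10
Since z > 0: ∂h/∂z = 1
∂L/∂z = ∂L/∂h · ∂h/∂z = 1 × 1 = 1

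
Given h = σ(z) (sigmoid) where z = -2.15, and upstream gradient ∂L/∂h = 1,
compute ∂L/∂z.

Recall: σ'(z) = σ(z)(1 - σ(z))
∂L/∂z = 0.09345

σ(-2.15) = 0.1043
σ'(-2.15) = σ(-2.15)(1 - σ(-2.15)) = 0.1043 × 0.8957 = 0.09345
∂L/∂z = ∂L/∂h · σ'(z) = 1 × 0.09345 = 0.09345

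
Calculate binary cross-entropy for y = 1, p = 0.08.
L = 2.526

L = -1·log(0.08) - 0·log(0.92) = -log(0.08) = 2.526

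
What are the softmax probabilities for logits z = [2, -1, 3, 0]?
p = [0.2562, 0.0128, 0.6964, 0.0347]

exp(z) = [7.389, 0.3679, 20.09, 1]
Sum = 28.84
p = [0.2562, 0.0128, 0.6964, 0.0347]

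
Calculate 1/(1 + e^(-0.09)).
0.5225

sigmoid(0.09) = 1/(1 + e^(-0.09)) = 1/(1 + 0.9139) = 0.5225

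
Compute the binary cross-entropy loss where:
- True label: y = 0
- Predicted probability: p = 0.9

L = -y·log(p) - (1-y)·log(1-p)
L = 2.303

L = -0·log(0.9) - 1·log(0.1) = -log(0.1) = 2.303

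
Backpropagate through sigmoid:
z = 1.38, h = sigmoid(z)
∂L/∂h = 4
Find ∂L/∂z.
∂L/∂z = 0.6424

σ(1.38) = 0.799
σ'(1.38) = σ(1.38)(1 - σ(1.38)) = 0.799 × 0.201 = 0.1606
∂L/∂z = ∂L/∂h · σ'(z) = 4 × 0.1606 = 0.6424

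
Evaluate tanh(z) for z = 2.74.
0.9917

tanh(2.74) = (e^(2.74) - e^(-2.74))/(e^(2.74) + e^(-2.74)) = 0.9917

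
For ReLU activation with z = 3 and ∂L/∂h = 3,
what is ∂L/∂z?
∂L/∂z = 3

h = ReLU(3) = 3
Since z > 0: ∂h/∂z = 1
∂L/∂z = ∂L/∂h · ∂h/∂z = 3 × 1 = 3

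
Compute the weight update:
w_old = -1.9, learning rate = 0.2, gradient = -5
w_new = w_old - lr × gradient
w_new = -0.9

w_new = w - η·∂L/∂w = -1.9 - 0.2×(-5) = -1.9 - (-1) = -0.9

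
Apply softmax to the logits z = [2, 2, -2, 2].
p = [0.3313, 0.3313, 0.0061, 0.3313]

exp(z) = [7.389, 7.389, 0.1353, 7.389]
Sum = 22.3
p = [0.3313, 0.3313, 0.0061, 0.3313]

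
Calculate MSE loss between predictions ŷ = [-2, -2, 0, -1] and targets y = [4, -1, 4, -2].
MSE = 13.5

MSE = (1/4)((-2-4)² + (-2--1)² + (0-4)² + (-1--2)²) = (1/4)(36 + 1 + 16 + 1) = 13.5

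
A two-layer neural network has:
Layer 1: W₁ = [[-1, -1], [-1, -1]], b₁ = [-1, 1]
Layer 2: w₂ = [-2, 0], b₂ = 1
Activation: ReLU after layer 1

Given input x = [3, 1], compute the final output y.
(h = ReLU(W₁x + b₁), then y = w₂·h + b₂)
y = 1

Layer 1 pre-activation: z₁ = [-5, -3]
After ReLU: h = [0, 0]
Layer 2 output: y = -2×0 + 0×0 + 1 = 1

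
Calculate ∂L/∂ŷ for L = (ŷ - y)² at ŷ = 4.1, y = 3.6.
∂L/∂ŷ = 1.0

∂L/∂ŷ = 2(ŷ - y) = 2(4.1 - 3.6) = 2(0.5) = 1.0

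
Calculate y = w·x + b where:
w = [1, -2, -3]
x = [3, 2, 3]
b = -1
y = -11

y = (1)(3) + (-2)(2) + (-3)(3) + -1 = -11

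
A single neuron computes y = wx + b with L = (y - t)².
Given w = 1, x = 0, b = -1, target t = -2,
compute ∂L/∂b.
∂L/∂b = 2

y = wx + b = (1)(0) + -1 = -1
∂L/∂y = 2(y - t) = 2(-1 - -2) = 2
∂y/∂b = 1
∂L/∂b = ∂L/∂y · ∂y/∂b = 2 × 1 = 2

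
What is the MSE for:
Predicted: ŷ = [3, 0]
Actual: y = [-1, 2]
MSE = 10

MSE = (1/2)((3--1)² + (0-2)²) = (1/2)(16 + 4) = 10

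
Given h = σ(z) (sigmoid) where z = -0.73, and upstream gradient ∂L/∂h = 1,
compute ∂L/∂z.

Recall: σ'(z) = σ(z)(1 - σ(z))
∂L/∂z = 0.2194

σ(-0.73) = 0.3252
σ'(-0.73) = σ(-0.73)(1 - σ(-0.73)) = 0.3252 × 0.6748 = 0.2194
∂L/∂z = ∂L/∂h · σ'(z) = 1 × 0.2194 = 0.2194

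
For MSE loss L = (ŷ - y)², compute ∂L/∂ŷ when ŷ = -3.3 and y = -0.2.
∂L/∂ŷ = -6.2

∂L/∂ŷ = 2(ŷ - y) = 2(-3.3 - -0.2) = 2(-3.1) = -6.2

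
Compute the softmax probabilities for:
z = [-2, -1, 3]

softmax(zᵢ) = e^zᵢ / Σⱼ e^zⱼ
p = [0.0066, 0.0179, 0.9756]

exp(z) = [0.1353, 0.3679, 20.09]
Sum = 20.59
p = [0.0066, 0.0179, 0.9756]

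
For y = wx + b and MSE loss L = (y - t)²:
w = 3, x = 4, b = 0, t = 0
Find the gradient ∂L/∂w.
∂L/∂w = 96

y = wx + b = (3)(4) + 0 = 12
∂L/∂y = 2(y - t) = 2(12 - 0) = 24
∂y/∂w = x = 4
∂L/∂w = ∂L/∂y · ∂y/∂w = 24 × 4 = 96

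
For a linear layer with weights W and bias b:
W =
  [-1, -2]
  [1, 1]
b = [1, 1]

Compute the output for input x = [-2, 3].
y = [-3, 2]

Wx = [-1×-2 + -2×3, 1×-2 + 1×3]
   = [-4, 1]
y = Wx + b = [-4 + 1, 1 + 1] = [-3, 2]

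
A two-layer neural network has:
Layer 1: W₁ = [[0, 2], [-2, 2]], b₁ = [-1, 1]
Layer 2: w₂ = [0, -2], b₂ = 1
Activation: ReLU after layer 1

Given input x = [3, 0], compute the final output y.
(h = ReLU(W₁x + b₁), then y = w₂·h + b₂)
y = 1

Layer 1 pre-activation: z₁ = [-1, -5]
After ReLU: h = [0, 0]
Layer 2 output: y = 0×0 + -2×0 + 1 = 1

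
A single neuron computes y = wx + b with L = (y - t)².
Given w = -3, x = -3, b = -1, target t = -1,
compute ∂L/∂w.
∂L/∂w = -54

y = wx + b = (-3)(-3) + -1 = 8
∂L/∂y = 2(y - t) = 2(8 - -1) = 18
∂y/∂w = x = -3
∂L/∂w = ∂L/∂y · ∂y/∂w = 18 × -3 = -54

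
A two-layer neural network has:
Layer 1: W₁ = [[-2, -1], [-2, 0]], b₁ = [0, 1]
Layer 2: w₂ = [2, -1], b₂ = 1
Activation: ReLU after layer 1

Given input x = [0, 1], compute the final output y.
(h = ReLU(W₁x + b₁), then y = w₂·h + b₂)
y = 0

Layer 1 pre-activation: z₁ = [-1, 1]
After ReLU: h = [0, 1]
Layer 2 output: y = 2×0 + -1×1 + 1 = 0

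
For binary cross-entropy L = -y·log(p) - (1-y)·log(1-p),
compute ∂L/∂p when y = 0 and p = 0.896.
∂L/∂p = 9.615

∂L/∂p = -y/p + (1-y)/(1-p) = 0 + 1/0.104 = 9.615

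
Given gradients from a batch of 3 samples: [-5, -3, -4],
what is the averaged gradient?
Average gradient = -4

Average = (1/3)(-5 + -3 + -4) = -12/3 = -4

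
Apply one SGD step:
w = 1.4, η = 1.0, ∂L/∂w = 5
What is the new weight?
w_new = -3.6

w_new = w - η·∂L/∂w = 1.4 - 1.0×(5) = 1.4 - (5) = -3.6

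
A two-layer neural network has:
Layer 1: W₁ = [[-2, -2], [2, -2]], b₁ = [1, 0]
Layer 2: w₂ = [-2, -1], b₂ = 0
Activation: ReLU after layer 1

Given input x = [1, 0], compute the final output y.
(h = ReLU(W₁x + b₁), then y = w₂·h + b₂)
y = -2

Layer 1 pre-activation: z₁ = [-1, 2]
After ReLU: h = [0, 2]
Layer 2 output: y = -2×0 + -1×2 + 0 = -2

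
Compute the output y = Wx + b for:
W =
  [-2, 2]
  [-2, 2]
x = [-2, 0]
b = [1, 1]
y = [5, 5]

Wx = [-2×-2 + 2×0, -2×-2 + 2×0]
   = [4, 4]
y = Wx + b = [4 + 1, 4 + 1] = [5, 5]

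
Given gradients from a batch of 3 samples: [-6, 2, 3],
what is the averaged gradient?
Average gradient = -0.3333

Average = (1/3)(-6 + 2 + 3) = -1/3 = -0.3333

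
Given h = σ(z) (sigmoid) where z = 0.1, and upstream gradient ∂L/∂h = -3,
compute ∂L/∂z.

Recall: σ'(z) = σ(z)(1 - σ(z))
∂L/∂z = -0.7481

σ(0.1) = 0.525
σ'(0.1) = σ(0.1)(1 - σ(0.1)) = 0.525 × 0.475 = 0.2494
∂L/∂z = ∂L/∂h · σ'(z) = -3 × 0.2494 = -0.7481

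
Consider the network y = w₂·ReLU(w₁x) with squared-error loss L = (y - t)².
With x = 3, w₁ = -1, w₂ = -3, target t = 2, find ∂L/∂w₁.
∂L/∂w₁ = 0

Forward pass:
z = w₁x = -1×3 = -3
h = ReLU(-3) = 0
y = w₂h = -3×0 = 0

Backward pass:
∂L/∂y = 2(y - t) = 2(0 - 2) = -4
∂y/∂h = w₂ = -3
∂h/∂z = 0 (ReLU derivative)
∂z/∂w₁ = x = 3

∂L/∂w₁ = -4 × -3 × 0 × 3 = 0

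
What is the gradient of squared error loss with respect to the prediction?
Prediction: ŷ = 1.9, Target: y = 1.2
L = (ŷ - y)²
∂L/∂ŷ = 1.4

∂L/∂ŷ = 2(ŷ - y) = 2(1.9 - 1.2) = 2(0.7) = 1.4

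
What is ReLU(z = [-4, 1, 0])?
h = [0, 1, 0]

ReLU applied element-wise: max(0,-4)=0, max(0,1)=1, max(0,0)=0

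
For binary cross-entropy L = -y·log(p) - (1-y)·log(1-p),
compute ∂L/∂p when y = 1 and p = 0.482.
∂L/∂p = -2.075

∂L/∂p = -y/p + (1-y)/(1-p) = -1/0.482 + 0 = -2.075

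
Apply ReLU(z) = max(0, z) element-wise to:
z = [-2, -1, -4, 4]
h = [0, 0, 0, 4]

ReLU applied element-wise: max(0,-2)=0, max(0,-1)=0, max(0,-4)=0, max(0,4)=4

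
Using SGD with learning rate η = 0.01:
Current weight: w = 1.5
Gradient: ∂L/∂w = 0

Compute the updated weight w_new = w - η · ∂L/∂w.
w_new = 1.5

w_new = w - η·∂L/∂w = 1.5 - 0.01×(0) = 1.5 - (0) = 1.5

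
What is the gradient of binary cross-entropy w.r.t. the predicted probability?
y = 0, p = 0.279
∂L/∂p = 1.387

∂L/∂p = -y/p + (1-y)/(1-p) = 0 + 1/0.721 = 1.387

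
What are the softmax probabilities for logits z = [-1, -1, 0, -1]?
p = [0.1749, 0.1749, 0.4754, 0.1749]

exp(z) = [0.3679, 0.3679, 1, 0.3679]
Sum = 2.104
p = [0.1749, 0.1749, 0.4754, 0.1749]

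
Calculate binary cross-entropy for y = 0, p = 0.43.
L = 0.5621

L = -0·log(0.43) - 1·log(0.57) = -log(0.57) = 0.5621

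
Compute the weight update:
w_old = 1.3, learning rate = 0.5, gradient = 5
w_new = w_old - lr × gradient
w_new = -1.2

w_new = w - η·∂L/∂w = 1.3 - 0.5×(5) = 1.3 - (2.5) = -1.2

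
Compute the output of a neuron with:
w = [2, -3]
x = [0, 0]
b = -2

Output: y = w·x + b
y = -2

y = (2)(0) + (-3)(0) + -2 = -2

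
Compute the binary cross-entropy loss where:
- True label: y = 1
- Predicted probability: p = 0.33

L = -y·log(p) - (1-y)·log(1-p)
L = 1.109

L = -1·log(0.33) - 0·log(0.67) = -log(0.33) = 1.109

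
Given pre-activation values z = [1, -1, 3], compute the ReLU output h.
h = [1, 0, 3]

ReLU applied element-wise: max(0,1)=1, max(0,-1)=0, max(0,3)=3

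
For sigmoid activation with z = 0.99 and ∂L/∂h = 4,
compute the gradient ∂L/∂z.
∂L/∂z = 0.7901

σ(0.99) = 0.7291
σ'(0.99) = σ(0.99)(1 - σ(0.99)) = 0.7291 × 0.2709 = 0.1975
∂L/∂z = ∂L/∂h · σ'(z) = 4 × 0.1975 = 0.7901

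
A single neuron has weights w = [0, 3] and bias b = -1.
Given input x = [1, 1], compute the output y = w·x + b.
y = 2

y = (0)(1) + (3)(1) + -1 = 2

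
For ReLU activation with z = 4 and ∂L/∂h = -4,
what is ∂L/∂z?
∂L/∂z = -4

h = ReLU(4) = 4
Since z > 0: ∂h/∂z = 1
∂L/∂z = ∂L/∂h · ∂h/∂z = -4 × 1 = -4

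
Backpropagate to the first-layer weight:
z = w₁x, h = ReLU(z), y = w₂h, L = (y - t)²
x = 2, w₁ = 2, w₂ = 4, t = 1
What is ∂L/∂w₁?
∂L/∂w₁ = 240

Forward pass:
z = w₁x = 2×2 = 4
h = ReLU(4) = 4
y = w₂h = 4×4 = 16

Backward pass:
∂L/∂y = 2(y - t) = 2(16 - 1) = 30
∂y/∂h = w₂ = 4
∂h/∂z = 1 (ReLU derivative)
∂z/∂w₁ = x = 2

∂L/∂w₁ = 30 × 4 × 1 × 2 = 240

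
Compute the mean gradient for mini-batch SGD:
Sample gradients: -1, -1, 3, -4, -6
Average gradient = -1.8

Average = (1/5)(-1 + -1 + 3 + -4 + -6) = -9/5 = -1.8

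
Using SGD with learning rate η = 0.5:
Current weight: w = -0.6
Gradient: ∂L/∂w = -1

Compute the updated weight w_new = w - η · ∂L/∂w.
w_new = -0.1

w_new = w - η·∂L/∂w = -0.6 - 0.5×(-1) = -0.6 - (-0.5) = -0.1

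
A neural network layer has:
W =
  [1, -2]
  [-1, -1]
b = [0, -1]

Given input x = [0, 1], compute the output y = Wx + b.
y = [-2, -2]

Wx = [1×0 + -2×1, -1×0 + -1×1]
   = [-2, -1]
y = Wx + b = [-2 + 0, -1 + -1] = [-2, -2]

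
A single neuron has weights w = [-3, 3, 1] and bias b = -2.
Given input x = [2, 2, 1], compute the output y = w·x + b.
y = -1

y = (-3)(2) + (3)(2) + (1)(1) + -2 = -1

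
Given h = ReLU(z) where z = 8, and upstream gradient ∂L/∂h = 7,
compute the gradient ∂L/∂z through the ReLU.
∂L/∂z = 7

h = ReLU(8) = 8
Since z > 0: ∂h/∂z = 1
∂L/∂z = ∂L/∂h · ∂h/∂z = 7 × 1 = 7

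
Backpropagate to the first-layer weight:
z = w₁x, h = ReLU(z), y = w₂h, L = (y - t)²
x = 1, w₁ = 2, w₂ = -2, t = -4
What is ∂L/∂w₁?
∂L/∂w₁ = 0

Forward pass:
z = w₁x = 2×1 = 2
h = ReLU(2) = 2
y = w₂h = -2×2 = -4

Backward pass:
∂L/∂y = 2(y - t) = 2(-4 - -4) = 0
∂y/∂h = w₂ = -2
∂h/∂z = 1 (ReLU derivative)
∂z/∂w₁ = x = 1

∂L/∂w₁ = 0 × -2 × 1 × 1 = 0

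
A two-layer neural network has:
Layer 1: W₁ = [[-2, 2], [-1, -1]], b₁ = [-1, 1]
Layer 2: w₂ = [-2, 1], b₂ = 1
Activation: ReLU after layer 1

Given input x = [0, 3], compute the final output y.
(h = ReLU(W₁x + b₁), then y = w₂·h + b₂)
y = -9

Layer 1 pre-activation: z₁ = [5, -2]
After ReLU: h = [5, 0]
Layer 2 output: y = -2×5 + 1×0 + 1 = -9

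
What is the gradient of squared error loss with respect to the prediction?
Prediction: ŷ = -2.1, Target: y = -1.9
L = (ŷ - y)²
∂L/∂ŷ = -0.4

∂L/∂ŷ = 2(ŷ - y) = 2(-2.1 - -1.9) = 2(-0.2) = -0.4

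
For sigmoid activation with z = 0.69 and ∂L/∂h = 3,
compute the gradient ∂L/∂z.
∂L/∂z = 0.6674

σ(0.69) = 0.666
σ'(0.69) = σ(0.69)(1 - σ(0.69)) = 0.666 × 0.334 = 0.2225
∂L/∂z = ∂L/∂h · σ'(z) = 3 × 0.2225 = 0.6674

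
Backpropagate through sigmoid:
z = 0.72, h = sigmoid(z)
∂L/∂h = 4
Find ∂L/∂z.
∂L/∂z = 0.8808

σ(0.72) = 0.6726
σ'(0.72) = σ(0.72)(1 - σ(0.72)) = 0.6726 × 0.3274 = 0.2202
∂L/∂z = ∂L/∂h · σ'(z) = 4 × 0.2202 = 0.8808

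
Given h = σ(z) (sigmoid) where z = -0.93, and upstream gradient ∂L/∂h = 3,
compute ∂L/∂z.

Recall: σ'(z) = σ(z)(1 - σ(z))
∂L/∂z = 0.6086

σ(-0.93) = 0.2829
σ'(-0.93) = σ(-0.93)(1 - σ(-0.93)) = 0.2829 × 0.7171 = 0.2029
∂L/∂z = ∂L/∂h · σ'(z) = 3 × 0.2029 = 0.6086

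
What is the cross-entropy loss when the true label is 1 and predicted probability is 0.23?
L = 1.47

L = -1·log(0.23) - 0·log(0.77) = -log(0.23) = 1.47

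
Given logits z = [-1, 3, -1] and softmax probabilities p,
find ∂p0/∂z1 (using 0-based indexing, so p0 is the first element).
∂p0/∂z1 = -0.01704

p = softmax(z) = [0.01767, 0.9647, 0.01767]
p0 = 0.01767, p1 = 0.9647

∂p0/∂z1 = -p0 × p1 = -0.01767 × 0.9647 = -0.01704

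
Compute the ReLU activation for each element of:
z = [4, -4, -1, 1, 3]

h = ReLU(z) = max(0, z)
h = [4, 0, 0, 1, 3]

ReLU applied element-wise: max(0,4)=4, max(0,-4)=0, max(0,-1)=0, max(0,1)=1, max(0,3)=3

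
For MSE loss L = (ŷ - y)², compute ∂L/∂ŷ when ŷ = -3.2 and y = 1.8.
∂L/∂ŷ = -10.0

∂L/∂ŷ = 2(ŷ - y) = 2(-3.2 - 1.8) = 2(-5.0) = -10.0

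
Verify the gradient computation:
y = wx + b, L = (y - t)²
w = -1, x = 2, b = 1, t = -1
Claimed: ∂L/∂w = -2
Incorrect

y = (-1)(2) + 1 = -1
∂L/∂y = 2(y - t) = 2(-1 - -1) = 0
∂y/∂w = x = 2
∂L/∂w = 0 × 2 = 0

Claimed value: -2
Incorrect: The correct gradient is 0.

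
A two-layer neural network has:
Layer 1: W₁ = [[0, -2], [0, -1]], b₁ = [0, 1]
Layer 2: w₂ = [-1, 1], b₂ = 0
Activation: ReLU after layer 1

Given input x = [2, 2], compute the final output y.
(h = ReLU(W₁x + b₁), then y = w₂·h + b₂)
y = 0

Layer 1 pre-activation: z₁ = [-4, -1]
After ReLU: h = [0, 0]
Layer 2 output: y = -1×0 + 1×0 + 0 = 0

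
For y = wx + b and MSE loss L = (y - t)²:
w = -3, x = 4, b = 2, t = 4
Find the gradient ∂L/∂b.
∂L/∂b = -28

y = wx + b = (-3)(4) + 2 = -10
∂L/∂y = 2(y - t) = 2(-10 - 4) = -28
∂y/∂b = 1
∂L/∂b = ∂L/∂y · ∂y/∂b = -28 × 1 = -28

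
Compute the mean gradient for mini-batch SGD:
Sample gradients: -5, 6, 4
Average gradient = 1.667

Average = (1/3)(-5 + 6 + 4) = 5/3 = 1.667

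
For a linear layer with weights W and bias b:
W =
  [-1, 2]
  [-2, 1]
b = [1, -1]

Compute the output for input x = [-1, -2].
y = [-2, -1]

Wx = [-1×-1 + 2×-2, -2×-1 + 1×-2]
   = [-3, 0]
y = Wx + b = [-3 + 1, 0 + -1] = [-2, -1]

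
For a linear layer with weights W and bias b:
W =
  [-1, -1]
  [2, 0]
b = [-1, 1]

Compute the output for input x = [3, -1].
y = [-3, 7]

Wx = [-1×3 + -1×-1, 2×3 + 0×-1]
   = [-2, 6]
y = Wx + b = [-2 + -1, 6 + 1] = [-3, 7]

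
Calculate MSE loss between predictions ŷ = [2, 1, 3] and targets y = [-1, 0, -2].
MSE = 11.67

MSE = (1/3)((2--1)² + (1-0)² + (3--2)²) = (1/3)(9 + 1 + 25) = 11.67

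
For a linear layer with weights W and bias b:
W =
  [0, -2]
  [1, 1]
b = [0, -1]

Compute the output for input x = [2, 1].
y = [-2, 2]

Wx = [0×2 + -2×1, 1×2 + 1×1]
   = [-2, 3]
y = Wx + b = [-2 + 0, 3 + -1] = [-2, 2]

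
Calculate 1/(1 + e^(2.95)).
0.04974

sigmoid(-2.95) = 1/(1 + e^(2.95)) = 1/(1 + 19.11) = 0.04974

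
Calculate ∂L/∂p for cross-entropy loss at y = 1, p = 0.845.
∂L/∂p = -1.183

∂L/∂p = -y/p + (1-y)/(1-p) = -1/0.845 + 0 = -1.183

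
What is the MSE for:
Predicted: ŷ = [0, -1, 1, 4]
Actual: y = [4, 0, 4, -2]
MSE = 15.5

MSE = (1/4)((0-4)² + (-1-0)² + (1-4)² + (4--2)²) = (1/4)(16 + 1 + 9 + 36) = 15.5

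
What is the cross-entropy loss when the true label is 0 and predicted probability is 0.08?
L = 0.08338

L = -0·log(0.08) - 1·log(0.92) = -log(0.92) = 0.08338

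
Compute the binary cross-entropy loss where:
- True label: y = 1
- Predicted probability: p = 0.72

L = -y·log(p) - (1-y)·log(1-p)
L = 0.3285

L = -1·log(0.72) - 0·log(0.28) = -log(0.72) = 0.3285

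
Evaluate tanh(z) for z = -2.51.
-0.9869

tanh(-2.51) = (e^(-2.51) - e^(2.51))/(e^(-2.51) + e^(2.51)) = -0.9869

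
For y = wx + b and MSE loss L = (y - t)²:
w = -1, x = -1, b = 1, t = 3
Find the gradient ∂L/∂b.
∂L/∂b = -2

y = wx + b = (-1)(-1) + 1 = 2
∂L/∂y = 2(y - t) = 2(2 - 3) = -2
∂y/∂b = 1
∂L/∂b = ∂L/∂y · ∂y/∂b = -2 × 1 = -2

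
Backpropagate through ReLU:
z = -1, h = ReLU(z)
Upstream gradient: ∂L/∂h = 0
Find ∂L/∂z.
∂L/∂z = 0

h = ReLU(-1) = 0
Since z < 0: ∂h/∂z = 0
∂L/∂z = ∂L/∂h · ∂h/∂z = 0 × 0 = 0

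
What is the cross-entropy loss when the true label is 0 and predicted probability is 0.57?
L = 0.844

L = -0·log(0.57) - 1·log(0.43) = -log(0.43) = 0.844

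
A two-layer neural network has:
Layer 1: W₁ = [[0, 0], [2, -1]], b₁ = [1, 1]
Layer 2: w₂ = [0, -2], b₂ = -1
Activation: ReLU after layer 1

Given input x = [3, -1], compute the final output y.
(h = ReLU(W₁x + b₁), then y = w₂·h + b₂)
y = -17

Layer 1 pre-activation: z₁ = [1, 8]
After ReLU: h = [1, 8]
Layer 2 output: y = 0×1 + -2×8 + -1 = -17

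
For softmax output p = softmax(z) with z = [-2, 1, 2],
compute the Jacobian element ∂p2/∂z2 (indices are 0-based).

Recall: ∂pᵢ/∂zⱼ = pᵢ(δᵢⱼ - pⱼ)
∂p2/∂z2 = 0.201

p = softmax(z) = [0.01321, 0.2654, 0.7214]
p2 = 0.7214

∂p2/∂z2 = p2(1 - p2) = 0.7214 × (1 - 0.7214) = 0.201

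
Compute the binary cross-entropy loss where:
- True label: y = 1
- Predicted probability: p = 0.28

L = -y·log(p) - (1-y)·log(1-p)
L = 1.273

L = -1·log(0.28) - 0·log(0.72) = -log(0.28) = 1.273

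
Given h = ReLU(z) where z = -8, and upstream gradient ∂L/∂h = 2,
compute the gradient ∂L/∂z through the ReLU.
∂L/∂z = 0

h = ReLU(-8) = 0
Since z < 0: ∂h/∂z = 0
∂L/∂z = ∂L/∂h · ∂h/∂z = 2 × 0 = 0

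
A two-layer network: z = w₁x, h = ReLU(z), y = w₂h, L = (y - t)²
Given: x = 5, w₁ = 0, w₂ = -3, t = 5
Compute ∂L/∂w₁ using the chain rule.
∂L/∂w₁ = 0

Forward pass:
z = w₁x = 0×5 = 0
h = ReLU(0) = 0
y = w₂h = -3×0 = 0

Backward pass:
∂L/∂y = 2(y - t) = 2(0 - 5) = -10
∂y/∂h = w₂ = -3
∂h/∂z = 0 (ReLU derivative)
∂z/∂w₁ = x = 5

∂L/∂w₁ = -10 × -3 × 0 × 5 = 0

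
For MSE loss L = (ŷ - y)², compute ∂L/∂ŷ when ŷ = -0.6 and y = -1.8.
∂L/∂ŷ = 2.4

∂L/∂ŷ = 2(ŷ - y) = 2(-0.6 - -1.8) = 2(1.2) = 2.4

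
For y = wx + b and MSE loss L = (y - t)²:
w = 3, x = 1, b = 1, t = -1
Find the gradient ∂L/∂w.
∂L/∂w = 10

y = wx + b = (3)(1) + 1 = 4
∂L/∂y = 2(y - t) = 2(4 - -1) = 10
∂y/∂w = x = 1
∂L/∂w = ∂L/∂y · ∂y/∂w = 10 × 1 = 10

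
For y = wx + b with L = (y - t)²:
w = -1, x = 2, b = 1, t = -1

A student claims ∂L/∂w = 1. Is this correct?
Incorrect

y = (-1)(2) + 1 = -1
∂L/∂y = 2(y - t) = 2(-1 - -1) = 0
∂y/∂w = x = 2
∂L/∂w = 0 × 2 = 0

Claimed value: 1
Incorrect: The correct gradient is 0.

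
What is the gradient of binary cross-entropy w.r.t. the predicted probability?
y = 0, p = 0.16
∂L/∂p = 1.19

∂L/∂p = -y/p + (1-y)/(1-p) = 0 + 1/0.84 = 1.19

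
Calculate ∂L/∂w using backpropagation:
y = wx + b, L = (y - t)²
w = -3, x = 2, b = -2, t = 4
∂L/∂w = -48

y = wx + b = (-3)(2) + -2 = -8
∂L/∂y = 2(y - t) = 2(-8 - 4) = -24
∂y/∂w = x = 2
∂L/∂w = ∂L/∂y · ∂y/∂w = -24 × 2 = -48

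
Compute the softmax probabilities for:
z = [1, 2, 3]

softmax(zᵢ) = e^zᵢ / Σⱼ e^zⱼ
p = [0.09, 0.2447, 0.6652]

exp(z) = [2.718, 7.389, 20.09]
Sum = 30.19
p = [0.09, 0.2447, 0.6652]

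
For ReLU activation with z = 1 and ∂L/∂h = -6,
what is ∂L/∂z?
∂L/∂z = -6

h = ReLU(1) = 1
Since z > 0: ∂h/∂z = 1
∂L/∂z = ∂L/∂h · ∂h/∂z = -6 × 1 = -6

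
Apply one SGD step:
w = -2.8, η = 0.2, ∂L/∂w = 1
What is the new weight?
w_new = -3

w_new = w - η·∂L/∂w = -2.8 - 0.2×(1) = -2.8 - (0.2) = -3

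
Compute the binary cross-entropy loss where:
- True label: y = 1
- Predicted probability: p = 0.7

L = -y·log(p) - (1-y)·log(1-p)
L = 0.3567

L = -1·log(0.7) - 0·log(0.3) = -log(0.7) = 0.3567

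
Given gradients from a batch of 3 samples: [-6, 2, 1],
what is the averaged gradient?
Average gradient = -1

Average = (1/3)(-6 + 2 + 1) = -3/3 = -1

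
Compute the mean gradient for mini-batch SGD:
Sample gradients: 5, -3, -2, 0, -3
Average gradient = -0.6

Average = (1/5)(5 + -3 + -2 + 0 + -3) = -3/5 = -0.6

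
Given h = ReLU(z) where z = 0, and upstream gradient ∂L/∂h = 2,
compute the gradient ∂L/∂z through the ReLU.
∂L/∂z = 0

h = ReLU(0) = 0
At z = 0: ∂h/∂z = 0 (by convention)
∂L/∂z = ∂L/∂h · ∂h/∂z = 2 × 0 = 0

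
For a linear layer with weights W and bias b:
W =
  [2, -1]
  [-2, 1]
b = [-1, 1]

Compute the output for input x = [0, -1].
y = [0, 0]

Wx = [2×0 + -1×-1, -2×0 + 1×-1]
   = [1, -1]
y = Wx + b = [1 + -1, -1 + 1] = [0, 0]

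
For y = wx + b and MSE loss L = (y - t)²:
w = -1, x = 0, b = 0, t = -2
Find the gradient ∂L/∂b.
∂L/∂b = 4

y = wx + b = (-1)(0) + 0 = 0
∂L/∂y = 2(y - t) = 2(0 - -2) = 4
∂y/∂b = 1
∂L/∂b = ∂L/∂y · ∂y/∂b = 4 × 1 = 4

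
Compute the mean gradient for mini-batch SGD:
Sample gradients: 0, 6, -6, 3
Average gradient = 0.75

Average = (1/4)(0 + 6 + -6 + 3) = 3/4 = 0.75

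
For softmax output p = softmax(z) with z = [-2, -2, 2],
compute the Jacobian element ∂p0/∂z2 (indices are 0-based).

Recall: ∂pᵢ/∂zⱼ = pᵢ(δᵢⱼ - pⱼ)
∂p0/∂z2 = -0.01704

p = softmax(z) = [0.01767, 0.01767, 0.9647]
p0 = 0.01767, p2 = 0.9647

∂p0/∂z2 = -p0 × p2 = -0.01767 × 0.9647 = -0.01704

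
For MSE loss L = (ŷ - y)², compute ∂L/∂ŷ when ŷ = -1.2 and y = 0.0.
∂L/∂ŷ = -2.4

∂L/∂ŷ = 2(ŷ - y) = 2(-1.2 - 0.0) = 2(-1.2) = -2.4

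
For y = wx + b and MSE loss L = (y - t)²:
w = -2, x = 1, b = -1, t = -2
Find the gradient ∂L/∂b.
∂L/∂b = -2

y = wx + b = (-2)(1) + -1 = -3
∂L/∂y = 2(y - t) = 2(-3 - -2) = -2
∂y/∂b = 1
∂L/∂b = ∂L/∂y · ∂y/∂b = -2 × 1 = -2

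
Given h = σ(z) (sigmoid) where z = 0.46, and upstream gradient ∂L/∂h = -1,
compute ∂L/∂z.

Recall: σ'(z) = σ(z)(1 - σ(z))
∂L/∂z = -0.2372

σ(0.46) = 0.613
σ'(0.46) = σ(0.46)(1 - σ(0.46)) = 0.613 × 0.387 = 0.2372
∂L/∂z = ∂L/∂h · σ'(z) = -1 × 0.2372 = -0.2372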